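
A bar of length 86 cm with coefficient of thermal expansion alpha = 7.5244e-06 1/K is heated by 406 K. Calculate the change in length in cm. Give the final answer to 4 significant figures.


dL = L0 * alpha * dT
dL = 86 * 7.5244e-06 * 406
dL = 0.2627 cm


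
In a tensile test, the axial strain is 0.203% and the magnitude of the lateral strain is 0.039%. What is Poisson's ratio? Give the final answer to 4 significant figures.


nu = -epsilon_lat / epsilon_axial
Lateral strain is contraction (negative), so using magnitudes:
nu = 0.039 / 0.203
nu = 0.1921


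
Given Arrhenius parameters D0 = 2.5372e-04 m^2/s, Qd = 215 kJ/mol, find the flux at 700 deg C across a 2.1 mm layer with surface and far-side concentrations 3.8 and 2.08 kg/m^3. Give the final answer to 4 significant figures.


Step 1: D = D0 * exp(-Qd/(R*T))
T = 700 + 273.15 = 973.15 K
D = 2.5372e-04 * exp(-215e3 / (8.314 * 973.15)) = 7.30522e-16 m^2/s
Step 2: J = D * (C1 - C2) / dx
J = 7.30522e-16 * (3.8 - 2.08) / 2.1e-03
J = 5.983e-13 kg/(m^2*s)


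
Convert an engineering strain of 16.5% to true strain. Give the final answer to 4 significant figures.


epsilon_true = ln(1 + epsilon_eng)
epsilon_true = ln(1 + 0.165)
epsilon_true = 0.1527


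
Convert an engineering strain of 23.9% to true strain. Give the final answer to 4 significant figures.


epsilon_true = ln(1 + epsilon_eng)
epsilon_true = ln(1 + 0.239)
epsilon_true = 0.2143


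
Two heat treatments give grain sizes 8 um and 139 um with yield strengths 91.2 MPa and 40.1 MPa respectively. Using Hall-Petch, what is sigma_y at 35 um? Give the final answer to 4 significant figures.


sigma_y = sigma0 + k / sqrt(d)
1/sqrt(d1) = 1/sqrt(8e-06) = 353.553;  1/sqrt(d2) = 84.8189
k = (sigma1 - sigma2) / (1/sqrt(d1) - 1/sqrt(d2)) = (91.2 - 40.1) / (353.553 - 84.8189) = 0.190151 MPa*m^0.5
sigma0 = sigma1 - k/sqrt(d1) = 91.2 - 0.190151*353.553 = 23.9716 MPa
sigma_y(d3) = 23.9716 + 0.190151 / sqrt(3.5e-05) = 56.11 MPa


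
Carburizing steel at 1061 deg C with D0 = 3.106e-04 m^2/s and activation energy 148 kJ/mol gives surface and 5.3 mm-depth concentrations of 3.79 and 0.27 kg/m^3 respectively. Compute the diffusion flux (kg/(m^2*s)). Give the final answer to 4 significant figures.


Step 1: D = D0 * exp(-Qd/(R*T))
T = 1061 + 273.15 = 1334.15 K
D = 3.106e-04 * exp(-148e3 / (8.314 * 1334.15)) = 4.98306e-10 m^2/s
Step 2: J = D * (C1 - C2) / dx
J = 4.98306e-10 * (3.79 - 0.27) / 5.3e-03
J = 3.31e-07 kg/(m^2*s)


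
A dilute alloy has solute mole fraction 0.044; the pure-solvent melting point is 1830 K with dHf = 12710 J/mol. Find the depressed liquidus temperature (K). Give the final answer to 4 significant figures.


dT = R*Tm^2*x / dHf
dT = 8.314 * 1830^2 * 0.044 / 12710
dT = 96.3872 K
T_new = 1830 - 96.3872 = 1734 K


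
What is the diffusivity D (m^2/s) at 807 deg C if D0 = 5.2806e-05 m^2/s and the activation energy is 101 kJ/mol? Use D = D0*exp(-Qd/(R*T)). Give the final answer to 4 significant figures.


D = D0 * exp(-Qd / (R*T))
T = 1080.15 K
D = 5.2806e-05 * exp(-101e3 / (8.314 * 1080.15))
D = 6.891e-10 m^2/s


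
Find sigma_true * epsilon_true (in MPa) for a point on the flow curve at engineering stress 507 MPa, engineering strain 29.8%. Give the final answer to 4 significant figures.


sigma_true = sigma_eng * (1 + epsilon_eng)
sigma_true = 507 * (1 + 0.298) = 658.086 MPa
epsilon_true = ln(1 + epsilon_eng)
epsilon_true = ln(1 + 0.298) = 0.260825
sigma_true * epsilon_true = 658.086 * 0.260825 = 171.6 MPa


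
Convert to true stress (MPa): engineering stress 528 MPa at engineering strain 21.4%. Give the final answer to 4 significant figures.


sigma_true = sigma_eng * (1 + epsilon_eng)
sigma_true = 528 * (1 + 0.214)
sigma_true = 641 MPa


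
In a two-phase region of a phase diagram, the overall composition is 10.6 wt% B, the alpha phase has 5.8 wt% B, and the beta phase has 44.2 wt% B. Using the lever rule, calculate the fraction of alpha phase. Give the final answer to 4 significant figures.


f_alpha = (C_beta - C0) / (C_beta - C_alpha)
f_alpha = (44.2 - 10.6) / (44.2 - 5.8)
f_alpha = 0.875


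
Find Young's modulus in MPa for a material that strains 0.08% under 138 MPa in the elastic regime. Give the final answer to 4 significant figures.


E = sigma / epsilon
epsilon = 0.08% = 8e-04
E = 138 / 8e-04
E = 172500 MPa


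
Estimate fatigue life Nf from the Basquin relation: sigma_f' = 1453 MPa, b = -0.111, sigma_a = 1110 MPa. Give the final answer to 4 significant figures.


sigma_a = sigma_f' * (2*Nf)^b
2*Nf = (sigma_a / sigma_f')^(1/b)
2*Nf = (1110 / 1453)^(1/-0.111)
2*Nf = 11.3119
Nf = 5.656 cycles


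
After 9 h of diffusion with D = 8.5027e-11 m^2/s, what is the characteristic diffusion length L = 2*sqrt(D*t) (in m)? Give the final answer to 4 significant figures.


t = 9 hr = 32400 s
Diffusion length = 2*sqrt(D*t)
= 2*sqrt(8.5027e-11 * 32400)
= 3.32e-03 m


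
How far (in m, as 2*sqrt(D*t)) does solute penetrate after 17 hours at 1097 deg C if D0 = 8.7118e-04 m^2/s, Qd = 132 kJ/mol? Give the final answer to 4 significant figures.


Step 1: D = D0 * exp(-Qd/(R*T))
T = 1370.15 K
D = 8.7118e-04 * exp(-132e3 / (8.314 * 1370.15)) = 8.08445e-09 m^2/s
Step 2: L = 2*sqrt(D*t)
t = 17 h = 61200 s
L = 2*sqrt(8.08445e-09 * 61200) = 0.04449 m


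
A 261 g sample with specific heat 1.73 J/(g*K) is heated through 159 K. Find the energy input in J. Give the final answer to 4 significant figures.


Q = m * cp * dT
Q = 261 * 1.73 * 159
Q = 71790 J


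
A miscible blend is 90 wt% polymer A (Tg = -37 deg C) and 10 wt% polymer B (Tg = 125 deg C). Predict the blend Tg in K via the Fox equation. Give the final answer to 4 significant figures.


1/Tg = w1/Tg1 + w2/Tg2 (in Kelvin)
Tg1 = 236.15 K, Tg2 = 398.15 K
1/Tg = 0.9/236.15 + 0.1/398.15
Tg = 246.2 K


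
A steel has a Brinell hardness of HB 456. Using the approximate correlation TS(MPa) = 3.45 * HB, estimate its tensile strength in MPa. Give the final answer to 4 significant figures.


TS (MPa) = 3.45 * HB
TS = 3.45 * 456
TS = 1573 MPa


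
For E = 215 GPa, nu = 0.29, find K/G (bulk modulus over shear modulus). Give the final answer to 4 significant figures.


G = E / (2*(1+nu))
G = 215 / (2*(1+0.29)) = 83.3333 GPa
K = E / (3*(1-2*nu))
K = 215 / (3*(1-2*0.29)) = 170.635 GPa
K/G = 170.635 / 83.3333 = 2.048


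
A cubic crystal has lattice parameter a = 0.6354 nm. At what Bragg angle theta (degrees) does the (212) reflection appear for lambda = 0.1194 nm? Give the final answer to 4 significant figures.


d = a / sqrt(h^2+k^2+l^2)
d = 0.6354 / sqrt(9) = 0.2118 nm
lambda = 2*d*sin(theta)  =>  sin(theta) = lambda / (2*d)
sin(theta) = 0.1194 / (2 * 0.2118) = 0.28187
theta = 16.37 deg


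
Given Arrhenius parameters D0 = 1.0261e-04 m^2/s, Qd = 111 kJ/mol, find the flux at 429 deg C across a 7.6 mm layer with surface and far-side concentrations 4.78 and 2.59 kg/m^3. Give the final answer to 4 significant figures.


Step 1: D = D0 * exp(-Qd/(R*T))
T = 429 + 273.15 = 702.15 K
D = 1.0261e-04 * exp(-111e3 / (8.314 * 702.15)) = 5.66673e-13 m^2/s
Step 2: J = D * (C1 - C2) / dx
J = 5.66673e-13 * (4.78 - 2.59) / 7.6e-03
J = 1.633e-10 kg/(m^2*s)


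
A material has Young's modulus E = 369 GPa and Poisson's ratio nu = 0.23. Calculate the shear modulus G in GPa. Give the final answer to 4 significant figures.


G = E / (2*(1+nu))
G = 369 / (2*(1+0.23))
G = 150 GPa


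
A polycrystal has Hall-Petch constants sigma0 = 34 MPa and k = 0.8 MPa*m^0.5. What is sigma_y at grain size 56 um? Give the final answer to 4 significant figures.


sigma_y = sigma0 + k / sqrt(d)
d = 56 um = 5.6e-05 m
sigma_y = 34 + 0.8 / sqrt(5.6e-05)
sigma_y = 140.9 MPa


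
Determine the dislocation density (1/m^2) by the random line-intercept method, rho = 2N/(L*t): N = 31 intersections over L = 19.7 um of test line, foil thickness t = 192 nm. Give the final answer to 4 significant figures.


rho = 2N / (L * t)
L = 19.7 um = 1.97e-05 m, t = 192 nm = 1.92e-07 m
rho = 2 * 31 / (1.97e-05 * 1.92e-07)
rho = 1.639e+13 1/m^2


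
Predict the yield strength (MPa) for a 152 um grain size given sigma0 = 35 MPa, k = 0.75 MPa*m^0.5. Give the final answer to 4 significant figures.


sigma_y = sigma0 + k / sqrt(d)
d = 152 um = 1.52e-04 m
sigma_y = 35 + 0.75 / sqrt(1.52e-04)
sigma_y = 95.83 MPa


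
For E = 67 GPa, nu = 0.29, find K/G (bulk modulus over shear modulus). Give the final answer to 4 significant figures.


G = E / (2*(1+nu))
G = 67 / (2*(1+0.29)) = 25.969 GPa
K = E / (3*(1-2*nu))
K = 67 / (3*(1-2*0.29)) = 53.1746 GPa
K/G = 53.1746 / 25.969 = 2.048


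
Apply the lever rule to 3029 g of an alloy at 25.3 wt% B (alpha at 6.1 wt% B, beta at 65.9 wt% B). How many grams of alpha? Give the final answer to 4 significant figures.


f_alpha = (C_beta - C0) / (C_beta - C_alpha)
f_alpha = (65.9 - 25.3) / (65.9 - 6.1) = 0.67893
m_alpha = f_alpha * m_total = 0.67893 * 3029 = 2056 g


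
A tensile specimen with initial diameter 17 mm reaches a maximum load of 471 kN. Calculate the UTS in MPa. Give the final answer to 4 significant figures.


A0 = pi*(d/2)^2 = pi*(17/2)^2 = 226.98 mm^2
UTS = F_max / A0 = 471*1000 / 226.98
UTS = 2075 MPa


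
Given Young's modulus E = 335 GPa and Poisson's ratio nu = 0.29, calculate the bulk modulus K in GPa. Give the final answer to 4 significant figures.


K = E / (3*(1-2*nu))
K = 335 / (3*(1-2*0.29))
K = 265.9 GPa


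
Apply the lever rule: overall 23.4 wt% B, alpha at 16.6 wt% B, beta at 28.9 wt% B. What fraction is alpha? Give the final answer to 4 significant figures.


f_alpha = (C_beta - C0) / (C_beta - C_alpha)
f_alpha = (28.9 - 23.4) / (28.9 - 16.6)
f_alpha = 0.4472


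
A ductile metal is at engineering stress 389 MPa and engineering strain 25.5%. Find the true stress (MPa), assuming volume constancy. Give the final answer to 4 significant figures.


sigma_true = sigma_eng * (1 + epsilon_eng)
sigma_true = 389 * (1 + 0.255)
sigma_true = 488.2 MPa


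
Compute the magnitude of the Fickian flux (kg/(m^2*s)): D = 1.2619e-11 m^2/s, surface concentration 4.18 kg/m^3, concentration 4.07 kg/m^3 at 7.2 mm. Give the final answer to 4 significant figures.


J = -D * (dC/dx) = D * (C1 - C2) / dx
J = 1.2619e-11 * (4.18 - 4.07) / 7.2e-03
J = 1.928e-10 kg/(m^2*s)


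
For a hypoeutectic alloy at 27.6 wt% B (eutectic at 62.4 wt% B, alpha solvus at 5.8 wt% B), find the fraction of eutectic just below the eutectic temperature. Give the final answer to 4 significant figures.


f_primary = (C_e - C0) / (C_e - C_alpha_max)
f_primary = (62.4 - 27.6) / (62.4 - 5.8)
f_primary = 0.614841
f_eutectic = 1 - 0.614841 = 0.3852


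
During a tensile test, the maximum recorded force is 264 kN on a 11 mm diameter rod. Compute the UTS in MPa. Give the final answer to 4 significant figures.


A0 = pi*(d/2)^2 = pi*(11/2)^2 = 95.0332 mm^2
UTS = F_max / A0 = 264*1000 / 95.0332
UTS = 2778 MPa


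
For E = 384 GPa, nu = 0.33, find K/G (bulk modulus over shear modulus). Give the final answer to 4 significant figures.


G = E / (2*(1+nu))
G = 384 / (2*(1+0.33)) = 144.361 GPa
K = E / (3*(1-2*nu))
K = 384 / (3*(1-2*0.33)) = 376.471 GPa
K/G = 376.471 / 144.361 = 2.608


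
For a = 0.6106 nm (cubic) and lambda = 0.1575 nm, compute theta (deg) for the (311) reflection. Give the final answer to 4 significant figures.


d = a / sqrt(h^2+k^2+l^2)
d = 0.6106 / sqrt(11) = 0.184103 nm
lambda = 2*d*sin(theta)  =>  sin(theta) = lambda / (2*d)
sin(theta) = 0.1575 / (2 * 0.184103) = 0.42775
theta = 25.32 deg


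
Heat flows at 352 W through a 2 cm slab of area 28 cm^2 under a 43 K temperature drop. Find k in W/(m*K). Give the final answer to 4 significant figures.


k = Q*L / (A*dT)
L = 0.02 m, A = 2.8e-03 m^2
k = 352 * 0.02 / (2.8e-03 * 43)
k = 58.47 W/(m*K)


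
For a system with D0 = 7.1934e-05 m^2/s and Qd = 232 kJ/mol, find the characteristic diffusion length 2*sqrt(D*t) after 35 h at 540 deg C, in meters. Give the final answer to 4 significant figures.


Step 1: D = D0 * exp(-Qd/(R*T))
T = 813.15 K
D = 7.1934e-05 * exp(-232e3 / (8.314 * 813.15)) = 8.9809e-20 m^2/s
Step 2: L = 2*sqrt(D*t)
t = 35 h = 126000 s
L = 2*sqrt(8.9809e-20 * 126000) = 2.128e-07 m


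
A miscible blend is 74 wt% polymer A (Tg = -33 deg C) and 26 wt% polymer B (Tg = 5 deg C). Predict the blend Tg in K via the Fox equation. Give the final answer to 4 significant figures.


1/Tg = w1/Tg1 + w2/Tg2 (in Kelvin)
Tg1 = 240.15 K, Tg2 = 278.15 K
1/Tg = 0.74/240.15 + 0.26/278.15
Tg = 249 K


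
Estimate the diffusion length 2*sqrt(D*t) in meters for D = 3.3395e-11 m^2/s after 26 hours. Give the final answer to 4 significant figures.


t = 26 hr = 93600 s
Diffusion length = 2*sqrt(D*t)
= 2*sqrt(3.3395e-11 * 93600)
= 3.536e-03 m


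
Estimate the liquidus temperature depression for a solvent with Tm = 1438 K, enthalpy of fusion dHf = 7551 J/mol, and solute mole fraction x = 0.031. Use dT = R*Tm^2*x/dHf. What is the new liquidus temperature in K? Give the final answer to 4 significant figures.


dT = R*Tm^2*x / dHf
dT = 8.314 * 1438^2 * 0.031 / 7551
dT = 70.5805 K
T_new = 1438 - 70.5805 = 1367 K


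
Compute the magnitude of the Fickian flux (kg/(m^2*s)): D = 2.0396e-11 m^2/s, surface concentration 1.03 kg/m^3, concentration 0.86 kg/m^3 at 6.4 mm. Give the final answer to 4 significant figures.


J = -D * (dC/dx) = D * (C1 - C2) / dx
J = 2.0396e-11 * (1.03 - 0.86) / 6.4e-03
J = 5.418e-10 kg/(m^2*s)


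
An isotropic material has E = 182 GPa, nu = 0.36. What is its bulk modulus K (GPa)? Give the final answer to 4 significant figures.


K = E / (3*(1-2*nu))
K = 182 / (3*(1-2*0.36))
K = 216.7 GPa


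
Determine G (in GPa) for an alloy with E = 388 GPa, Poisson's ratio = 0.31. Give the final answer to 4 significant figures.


G = E / (2*(1+nu))
G = 388 / (2*(1+0.31))
G = 148.1 GPa


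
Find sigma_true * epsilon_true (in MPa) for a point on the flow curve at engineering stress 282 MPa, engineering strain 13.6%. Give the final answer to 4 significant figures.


sigma_true = sigma_eng * (1 + epsilon_eng)
sigma_true = 282 * (1 + 0.136) = 320.352 MPa
epsilon_true = ln(1 + epsilon_eng)
epsilon_true = ln(1 + 0.136) = 0.127513
sigma_true * epsilon_true = 320.352 * 0.127513 = 40.85 MPa


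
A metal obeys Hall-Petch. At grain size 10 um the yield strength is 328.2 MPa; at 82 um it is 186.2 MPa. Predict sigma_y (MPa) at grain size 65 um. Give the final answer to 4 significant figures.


sigma_y = sigma0 + k / sqrt(d)
1/sqrt(d1) = 1/sqrt(1e-05) = 316.228;  1/sqrt(d2) = 110.432
k = (sigma1 - sigma2) / (1/sqrt(d1) - 1/sqrt(d2)) = (328.2 - 186.2) / (316.228 - 110.432) = 0.690003 MPa*m^0.5
sigma0 = sigma1 - k/sqrt(d1) = 328.2 - 0.690003*316.228 = 110.002 MPa
sigma_y(d3) = 110.002 + 0.690003 / sqrt(6.5e-05) = 195.6 MPa


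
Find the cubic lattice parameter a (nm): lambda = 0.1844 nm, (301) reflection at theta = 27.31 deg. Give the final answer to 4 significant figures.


d = lambda / (2*sin(theta))
d = 0.1844 / (2*sin(27.31 deg))
d = 0.200957 nm
a = d * sqrt(h^2+k^2+l^2) = 0.200957 * sqrt(10)
a = 0.6355 nm


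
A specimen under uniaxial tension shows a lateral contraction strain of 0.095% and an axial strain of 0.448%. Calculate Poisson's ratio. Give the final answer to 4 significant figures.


nu = -epsilon_lat / epsilon_axial
Lateral strain is contraction (negative), so using magnitudes:
nu = 0.095 / 0.448
nu = 0.2121


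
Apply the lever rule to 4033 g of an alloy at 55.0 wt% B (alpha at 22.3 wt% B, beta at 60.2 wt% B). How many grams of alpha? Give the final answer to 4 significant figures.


f_alpha = (C_beta - C0) / (C_beta - C_alpha)
f_alpha = (60.2 - 55.0) / (60.2 - 22.3) = 0.137203
m_alpha = f_alpha * m_total = 0.137203 * 4033 = 553.3 g


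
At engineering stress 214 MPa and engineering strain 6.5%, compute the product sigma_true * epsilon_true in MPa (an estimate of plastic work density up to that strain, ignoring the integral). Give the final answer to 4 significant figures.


sigma_true = sigma_eng * (1 + epsilon_eng)
sigma_true = 214 * (1 + 0.065) = 227.91 MPa
epsilon_true = ln(1 + epsilon_eng)
epsilon_true = ln(1 + 0.065) = 0.0629748
sigma_true * epsilon_true = 227.91 * 0.0629748 = 14.35 MPa


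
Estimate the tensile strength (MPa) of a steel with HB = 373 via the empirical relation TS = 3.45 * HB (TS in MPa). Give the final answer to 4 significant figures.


TS (MPa) = 3.45 * HB
TS = 3.45 * 373
TS = 1287 MPa


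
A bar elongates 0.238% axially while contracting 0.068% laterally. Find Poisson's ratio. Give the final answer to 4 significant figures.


nu = -epsilon_lat / epsilon_axial
Lateral strain is contraction (negative), so using magnitudes:
nu = 0.068 / 0.238
nu = 0.2857


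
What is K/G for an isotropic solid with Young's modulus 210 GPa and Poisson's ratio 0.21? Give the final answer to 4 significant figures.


G = E / (2*(1+nu))
G = 210 / (2*(1+0.21)) = 86.7769 GPa
K = E / (3*(1-2*nu))
K = 210 / (3*(1-2*0.21)) = 120.69 GPa
K/G = 120.69 / 86.7769 = 1.391


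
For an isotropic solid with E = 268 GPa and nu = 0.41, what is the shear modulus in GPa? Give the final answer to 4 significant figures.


G = E / (2*(1+nu))
G = 268 / (2*(1+0.41))
G = 95.04 GPa


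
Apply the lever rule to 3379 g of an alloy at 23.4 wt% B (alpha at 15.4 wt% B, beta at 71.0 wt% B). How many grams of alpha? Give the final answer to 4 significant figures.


f_alpha = (C_beta - C0) / (C_beta - C_alpha)
f_alpha = (71.0 - 23.4) / (71.0 - 15.4) = 0.856115
m_alpha = f_alpha * m_total = 0.856115 * 3379 = 2893 g


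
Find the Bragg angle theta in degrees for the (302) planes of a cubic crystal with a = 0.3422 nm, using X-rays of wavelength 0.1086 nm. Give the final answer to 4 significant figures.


d = a / sqrt(h^2+k^2+l^2)
d = 0.3422 / sqrt(13) = 0.0949092 nm
lambda = 2*d*sin(theta)  =>  sin(theta) = lambda / (2*d)
sin(theta) = 0.1086 / (2 * 0.0949092) = 0.572126
theta = 34.9 deg


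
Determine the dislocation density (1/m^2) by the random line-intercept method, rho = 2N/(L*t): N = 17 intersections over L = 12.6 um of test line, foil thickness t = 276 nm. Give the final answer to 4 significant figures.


rho = 2N / (L * t)
L = 12.6 um = 1.26e-05 m, t = 276 nm = 2.76e-07 m
rho = 2 * 17 / (1.26e-05 * 2.76e-07)
rho = 9.777e+12 1/m^2


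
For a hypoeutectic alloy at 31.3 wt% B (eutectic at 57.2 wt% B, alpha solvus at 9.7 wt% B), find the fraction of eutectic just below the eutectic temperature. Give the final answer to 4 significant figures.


f_primary = (C_e - C0) / (C_e - C_alpha_max)
f_primary = (57.2 - 31.3) / (57.2 - 9.7)
f_primary = 0.545263
f_eutectic = 1 - 0.545263 = 0.4547


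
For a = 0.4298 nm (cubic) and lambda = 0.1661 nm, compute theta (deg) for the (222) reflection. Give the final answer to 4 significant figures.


d = a / sqrt(h^2+k^2+l^2)
d = 0.4298 / sqrt(12) = 0.124073 nm
lambda = 2*d*sin(theta)  =>  sin(theta) = lambda / (2*d)
sin(theta) = 0.1661 / (2 * 0.124073) = 0.669366
theta = 42.02 deg


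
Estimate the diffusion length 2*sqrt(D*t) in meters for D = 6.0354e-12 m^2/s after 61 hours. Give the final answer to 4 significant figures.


t = 61 hr = 219600 s
Diffusion length = 2*sqrt(D*t)
= 2*sqrt(6.0354e-12 * 219600)
= 2.302e-03 m


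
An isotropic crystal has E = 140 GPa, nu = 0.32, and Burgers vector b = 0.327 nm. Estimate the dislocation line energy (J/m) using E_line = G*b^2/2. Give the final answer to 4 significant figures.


Step 1: G = E / (2*(1+nu))
G = 140 / (2*(1+0.32)) = 53.0303 GPa = 5.30303e+10 Pa
Step 2: E_line = G*b^2/2
b = 0.327 nm = 3.27e-10 m
E_line = 0.5 * 5.30303e+10 * (3.27e-10)^2 = 2.835e-09 J/m


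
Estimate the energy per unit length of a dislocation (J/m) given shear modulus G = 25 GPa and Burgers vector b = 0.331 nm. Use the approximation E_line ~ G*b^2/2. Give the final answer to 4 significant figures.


E = G*b^2/2
b = 0.331 nm = 3.31e-10 m
G = 25 GPa = 2.5e+10 Pa
E = 0.5 * 2.5e+10 * (3.31e-10)^2
E = 1.37e-09 J/m


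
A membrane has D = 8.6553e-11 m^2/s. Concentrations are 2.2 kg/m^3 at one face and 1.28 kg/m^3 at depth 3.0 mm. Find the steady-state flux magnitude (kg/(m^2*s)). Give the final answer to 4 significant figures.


J = -D * (dC/dx) = D * (C1 - C2) / dx
J = 8.6553e-11 * (2.2 - 1.28) / 3e-03
J = 2.654e-08 kg/(m^2*s)


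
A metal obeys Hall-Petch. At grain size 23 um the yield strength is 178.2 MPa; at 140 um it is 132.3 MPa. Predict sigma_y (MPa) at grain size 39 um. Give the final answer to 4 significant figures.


sigma_y = sigma0 + k / sqrt(d)
1/sqrt(d1) = 1/sqrt(2.3e-05) = 208.514;  1/sqrt(d2) = 84.5154
k = (sigma1 - sigma2) / (1/sqrt(d1) - 1/sqrt(d2)) = (178.2 - 132.3) / (208.514 - 84.5154) = 0.370164 MPa*m^0.5
sigma0 = sigma1 - k/sqrt(d1) = 178.2 - 0.370164*208.514 = 101.015 MPa
sigma_y(d3) = 101.015 + 0.370164 / sqrt(3.9e-05) = 160.3 MPa


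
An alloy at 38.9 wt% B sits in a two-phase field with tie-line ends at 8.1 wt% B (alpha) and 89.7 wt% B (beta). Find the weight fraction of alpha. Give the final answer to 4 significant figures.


f_alpha = (C_beta - C0) / (C_beta - C_alpha)
f_alpha = (89.7 - 38.9) / (89.7 - 8.1)
f_alpha = 0.6225


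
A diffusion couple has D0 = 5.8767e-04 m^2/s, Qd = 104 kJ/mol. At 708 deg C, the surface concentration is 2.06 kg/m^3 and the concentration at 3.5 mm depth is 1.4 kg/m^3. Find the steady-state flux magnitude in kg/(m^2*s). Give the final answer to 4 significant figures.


Step 1: D = D0 * exp(-Qd/(R*T))
T = 708 + 273.15 = 981.15 K
D = 5.8767e-04 * exp(-104e3 / (8.314 * 981.15)) = 1.70672e-09 m^2/s
Step 2: J = D * (C1 - C2) / dx
J = 1.70672e-09 * (2.06 - 1.4) / 3.5e-03
J = 3.218e-07 kg/(m^2*s)


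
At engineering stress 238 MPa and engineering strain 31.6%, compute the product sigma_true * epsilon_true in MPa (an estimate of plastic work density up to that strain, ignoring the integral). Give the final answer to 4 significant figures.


sigma_true = sigma_eng * (1 + epsilon_eng)
sigma_true = 238 * (1 + 0.316) = 313.208 MPa
epsilon_true = ln(1 + epsilon_eng)
epsilon_true = ln(1 + 0.316) = 0.274597
sigma_true * epsilon_true = 313.208 * 0.274597 = 86.01 MPa


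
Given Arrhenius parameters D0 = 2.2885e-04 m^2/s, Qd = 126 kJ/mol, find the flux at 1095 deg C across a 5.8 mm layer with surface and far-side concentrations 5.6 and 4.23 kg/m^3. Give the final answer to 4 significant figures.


Step 1: D = D0 * exp(-Qd/(R*T))
T = 1095 + 273.15 = 1368.15 K
D = 2.2885e-04 * exp(-126e3 / (8.314 * 1368.15)) = 3.5385e-09 m^2/s
Step 2: J = D * (C1 - C2) / dx
J = 3.5385e-09 * (5.6 - 4.23) / 5.8e-03
J = 8.358e-07 kg/(m^2*s)


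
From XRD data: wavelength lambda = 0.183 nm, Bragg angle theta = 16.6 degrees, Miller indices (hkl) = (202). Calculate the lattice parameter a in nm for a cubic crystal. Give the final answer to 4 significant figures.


d = lambda / (2*sin(theta))
d = 0.183 / (2*sin(16.6 deg))
d = 0.320279 nm
a = d * sqrt(h^2+k^2+l^2) = 0.320279 * sqrt(8)
a = 0.9059 nm


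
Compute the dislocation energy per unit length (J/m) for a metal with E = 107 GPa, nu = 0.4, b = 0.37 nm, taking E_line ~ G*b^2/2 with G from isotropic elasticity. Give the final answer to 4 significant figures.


Step 1: G = E / (2*(1+nu))
G = 107 / (2*(1+0.4)) = 38.2143 GPa = 3.82143e+10 Pa
Step 2: E_line = G*b^2/2
b = 0.37 nm = 3.7e-10 m
E_line = 0.5 * 3.82143e+10 * (3.7e-10)^2 = 2.616e-09 J/m


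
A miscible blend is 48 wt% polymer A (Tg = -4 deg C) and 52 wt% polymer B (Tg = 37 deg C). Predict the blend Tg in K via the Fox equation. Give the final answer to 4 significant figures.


1/Tg = w1/Tg1 + w2/Tg2 (in Kelvin)
Tg1 = 269.15 K, Tg2 = 310.15 K
1/Tg = 0.48/269.15 + 0.52/310.15
Tg = 289 K


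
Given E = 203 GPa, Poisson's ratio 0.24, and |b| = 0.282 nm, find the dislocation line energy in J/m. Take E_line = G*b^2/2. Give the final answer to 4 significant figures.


Step 1: G = E / (2*(1+nu))
G = 203 / (2*(1+0.24)) = 81.8548 GPa = 8.18548e+10 Pa
Step 2: E_line = G*b^2/2
b = 0.282 nm = 2.82e-10 m
E_line = 0.5 * 8.18548e+10 * (2.82e-10)^2 = 3.255e-09 J/m


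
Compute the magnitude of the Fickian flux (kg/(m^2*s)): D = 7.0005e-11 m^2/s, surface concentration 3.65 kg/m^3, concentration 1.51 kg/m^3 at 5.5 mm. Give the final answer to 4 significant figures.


J = -D * (dC/dx) = D * (C1 - C2) / dx
J = 7.0005e-11 * (3.65 - 1.51) / 5.5e-03
J = 2.724e-08 kg/(m^2*s)


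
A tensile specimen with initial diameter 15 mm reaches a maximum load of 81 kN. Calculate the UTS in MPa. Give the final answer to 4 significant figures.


A0 = pi*(d/2)^2 = pi*(15/2)^2 = 176.715 mm^2
UTS = F_max / A0 = 81*1000 / 176.715
UTS = 458.4 MPa


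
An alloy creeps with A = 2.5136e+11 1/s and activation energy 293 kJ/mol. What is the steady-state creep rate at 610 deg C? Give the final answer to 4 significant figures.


rate = A * exp(-Q / (R*T))
T = 610 + 273.15 = 883.15 K
rate = 2.5136e+11 * exp(-293e3 / (8.314 * 883.15))
rate = 1.175e-06 1/s


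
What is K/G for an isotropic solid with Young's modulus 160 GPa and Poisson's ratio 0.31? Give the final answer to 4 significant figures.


G = E / (2*(1+nu))
G = 160 / (2*(1+0.31)) = 61.0687 GPa
K = E / (3*(1-2*nu))
K = 160 / (3*(1-2*0.31)) = 140.351 GPa
K/G = 140.351 / 61.0687 = 2.298


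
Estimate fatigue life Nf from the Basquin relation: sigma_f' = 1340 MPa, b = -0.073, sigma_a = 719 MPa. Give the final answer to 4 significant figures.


sigma_a = sigma_f' * (2*Nf)^b
2*Nf = (sigma_a / sigma_f')^(1/b)
2*Nf = (719 / 1340)^(1/-0.073)
2*Nf = 5055.68
Nf = 2528 cycles


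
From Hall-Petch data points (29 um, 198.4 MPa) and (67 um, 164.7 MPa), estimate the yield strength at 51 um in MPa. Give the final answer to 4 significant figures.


sigma_y = sigma0 + k / sqrt(d)
1/sqrt(d1) = 1/sqrt(2.9e-05) = 185.695;  1/sqrt(d2) = 122.169
k = (sigma1 - sigma2) / (1/sqrt(d1) - 1/sqrt(d2)) = (198.4 - 164.7) / (185.695 - 122.169) = 0.530492 MPa*m^0.5
sigma0 = sigma1 - k/sqrt(d1) = 198.4 - 0.530492*185.695 = 99.89 MPa
sigma_y(d3) = 99.89 + 0.530492 / sqrt(5.1e-05) = 174.2 MPa


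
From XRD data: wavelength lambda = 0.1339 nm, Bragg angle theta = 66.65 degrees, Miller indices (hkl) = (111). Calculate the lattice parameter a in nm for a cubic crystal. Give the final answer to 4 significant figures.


d = lambda / (2*sin(theta))
d = 0.1339 / (2*sin(66.65 deg))
d = 0.0729223 nm
a = d * sqrt(h^2+k^2+l^2) = 0.0729223 * sqrt(3)
a = 0.1263 nm


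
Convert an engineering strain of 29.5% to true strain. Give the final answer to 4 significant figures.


epsilon_true = ln(1 + epsilon_eng)
epsilon_true = ln(1 + 0.295)
epsilon_true = 0.2585


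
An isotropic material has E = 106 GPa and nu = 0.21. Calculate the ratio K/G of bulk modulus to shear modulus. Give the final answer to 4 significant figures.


G = E / (2*(1+nu))
G = 106 / (2*(1+0.21)) = 43.8017 GPa
K = E / (3*(1-2*nu))
K = 106 / (3*(1-2*0.21)) = 60.9195 GPa
K/G = 60.9195 / 43.8017 = 1.391


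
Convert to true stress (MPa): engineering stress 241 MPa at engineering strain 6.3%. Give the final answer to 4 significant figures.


sigma_true = sigma_eng * (1 + epsilon_eng)
sigma_true = 241 * (1 + 0.063)
sigma_true = 256.2 MPa


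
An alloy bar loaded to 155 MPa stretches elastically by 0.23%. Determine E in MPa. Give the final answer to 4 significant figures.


E = sigma / epsilon
epsilon = 0.23% = 2.3e-03
E = 155 / 2.3e-03
E = 67390 MPa


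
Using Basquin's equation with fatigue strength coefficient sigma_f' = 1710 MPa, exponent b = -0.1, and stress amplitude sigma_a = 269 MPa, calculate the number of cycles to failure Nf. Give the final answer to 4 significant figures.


sigma_a = sigma_f' * (2*Nf)^b
2*Nf = (sigma_a / sigma_f')^(1/b)
2*Nf = (269 / 1710)^(1/-0.1)
2*Nf = 1.07755e+08
Nf = 5.388e+07 cycles


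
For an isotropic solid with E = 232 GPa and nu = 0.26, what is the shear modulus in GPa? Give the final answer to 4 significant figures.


G = E / (2*(1+nu))
G = 232 / (2*(1+0.26))
G = 92.06 GPa


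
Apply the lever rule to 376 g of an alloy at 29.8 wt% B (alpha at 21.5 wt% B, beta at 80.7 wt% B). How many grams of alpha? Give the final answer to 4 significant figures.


f_alpha = (C_beta - C0) / (C_beta - C_alpha)
f_alpha = (80.7 - 29.8) / (80.7 - 21.5) = 0.859797
m_alpha = f_alpha * m_total = 0.859797 * 376 = 323.3 g


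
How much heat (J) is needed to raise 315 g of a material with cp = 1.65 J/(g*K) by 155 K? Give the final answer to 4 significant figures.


Q = m * cp * dT
Q = 315 * 1.65 * 155
Q = 80560 J


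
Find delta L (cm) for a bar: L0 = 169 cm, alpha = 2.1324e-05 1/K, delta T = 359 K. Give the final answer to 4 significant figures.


dL = L0 * alpha * dT
dL = 169 * 2.1324e-05 * 359
dL = 1.294 cm


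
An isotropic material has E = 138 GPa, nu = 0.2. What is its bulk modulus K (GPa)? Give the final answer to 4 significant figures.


K = E / (3*(1-2*nu))
K = 138 / (3*(1-2*0.2))
K = 76.67 GPa


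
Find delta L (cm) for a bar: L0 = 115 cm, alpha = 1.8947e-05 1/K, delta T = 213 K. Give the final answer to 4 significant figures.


dL = L0 * alpha * dT
dL = 115 * 1.8947e-05 * 213
dL = 0.4641 cm


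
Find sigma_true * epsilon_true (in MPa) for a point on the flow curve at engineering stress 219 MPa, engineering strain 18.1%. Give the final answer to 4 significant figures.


sigma_true = sigma_eng * (1 + epsilon_eng)
sigma_true = 219 * (1 + 0.181) = 258.639 MPa
epsilon_true = ln(1 + epsilon_eng)
epsilon_true = ln(1 + 0.181) = 0.166362
sigma_true * epsilon_true = 258.639 * 0.166362 = 43.03 MPa


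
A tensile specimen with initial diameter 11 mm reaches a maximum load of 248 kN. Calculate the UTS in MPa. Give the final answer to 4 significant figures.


A0 = pi*(d/2)^2 = pi*(11/2)^2 = 95.0332 mm^2
UTS = F_max / A0 = 248*1000 / 95.0332
UTS = 2610 MPa


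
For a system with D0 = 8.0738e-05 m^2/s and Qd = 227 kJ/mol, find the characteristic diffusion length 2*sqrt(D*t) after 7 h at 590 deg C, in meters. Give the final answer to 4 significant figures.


Step 1: D = D0 * exp(-Qd/(R*T))
T = 863.15 K
D = 8.0738e-05 * exp(-227e3 / (8.314 * 863.15)) = 1.47701e-18 m^2/s
Step 2: L = 2*sqrt(D*t)
t = 7 h = 25200 s
L = 2*sqrt(1.47701e-18 * 25200) = 3.859e-07 m


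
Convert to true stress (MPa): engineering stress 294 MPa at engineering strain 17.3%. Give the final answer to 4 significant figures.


sigma_true = sigma_eng * (1 + epsilon_eng)
sigma_true = 294 * (1 + 0.173)
sigma_true = 344.9 MPa


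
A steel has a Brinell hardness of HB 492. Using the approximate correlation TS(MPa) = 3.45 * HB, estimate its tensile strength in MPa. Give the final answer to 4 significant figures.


TS (MPa) = 3.45 * HB
TS = 3.45 * 492
TS = 1697 MPa


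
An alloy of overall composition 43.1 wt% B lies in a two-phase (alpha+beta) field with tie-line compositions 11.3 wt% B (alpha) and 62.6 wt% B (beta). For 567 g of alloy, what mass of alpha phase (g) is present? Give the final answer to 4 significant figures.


f_alpha = (C_beta - C0) / (C_beta - C_alpha)
f_alpha = (62.6 - 43.1) / (62.6 - 11.3) = 0.380117
m_alpha = f_alpha * m_total = 0.380117 * 567 = 215.5 g


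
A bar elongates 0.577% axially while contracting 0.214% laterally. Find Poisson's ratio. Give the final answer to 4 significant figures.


nu = -epsilon_lat / epsilon_axial
Lateral strain is contraction (negative), so using magnitudes:
nu = 0.214 / 0.577
nu = 0.3709


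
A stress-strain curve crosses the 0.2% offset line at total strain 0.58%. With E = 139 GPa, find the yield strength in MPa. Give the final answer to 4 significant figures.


Offset strain = 0.002
Elastic strain at yield = total_strain - offset = 5.8e-03 - 0.002 = 3.8e-03
sigma_y = E * elastic_strain = 139000 * 3.8e-03
sigma_y = 528.2 MPa


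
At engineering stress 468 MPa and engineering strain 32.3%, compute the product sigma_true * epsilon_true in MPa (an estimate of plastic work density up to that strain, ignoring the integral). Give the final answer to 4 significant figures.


sigma_true = sigma_eng * (1 + epsilon_eng)
sigma_true = 468 * (1 + 0.323) = 619.164 MPa
epsilon_true = ln(1 + epsilon_eng)
epsilon_true = ln(1 + 0.323) = 0.279902
sigma_true * epsilon_true = 619.164 * 0.279902 = 173.3 MPa


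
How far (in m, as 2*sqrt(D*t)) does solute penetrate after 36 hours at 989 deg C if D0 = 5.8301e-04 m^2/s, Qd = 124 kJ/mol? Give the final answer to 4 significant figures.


Step 1: D = D0 * exp(-Qd/(R*T))
T = 1262.15 K
D = 5.8301e-04 * exp(-124e3 / (8.314 * 1262.15)) = 4.30225e-09 m^2/s
Step 2: L = 2*sqrt(D*t)
t = 36 h = 129600 s
L = 2*sqrt(4.30225e-09 * 129600) = 0.04723 m


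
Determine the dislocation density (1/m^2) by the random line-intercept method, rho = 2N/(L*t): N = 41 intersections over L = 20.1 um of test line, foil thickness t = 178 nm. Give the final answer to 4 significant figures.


rho = 2N / (L * t)
L = 20.1 um = 2.01e-05 m, t = 178 nm = 1.78e-07 m
rho = 2 * 41 / (2.01e-05 * 1.78e-07)
rho = 2.292e+13 1/m^2


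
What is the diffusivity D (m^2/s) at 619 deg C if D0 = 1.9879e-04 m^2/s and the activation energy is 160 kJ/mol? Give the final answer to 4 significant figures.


D = D0 * exp(-Qd / (R*T))
T = 892.15 K
D = 1.9879e-04 * exp(-160e3 / (8.314 * 892.15))
D = 8.515e-14 m^2/s


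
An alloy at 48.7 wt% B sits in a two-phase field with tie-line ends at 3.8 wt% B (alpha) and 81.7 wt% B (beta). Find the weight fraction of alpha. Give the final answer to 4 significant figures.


f_alpha = (C_beta - C0) / (C_beta - C_alpha)
f_alpha = (81.7 - 48.7) / (81.7 - 3.8)
f_alpha = 0.4236


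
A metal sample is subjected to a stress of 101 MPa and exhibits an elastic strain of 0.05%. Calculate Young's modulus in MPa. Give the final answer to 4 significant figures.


E = sigma / epsilon
epsilon = 0.05% = 5e-04
E = 101 / 5e-04
E = 202000 MPa


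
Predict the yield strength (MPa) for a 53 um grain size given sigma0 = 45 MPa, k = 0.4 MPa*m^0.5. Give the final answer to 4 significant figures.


sigma_y = sigma0 + k / sqrt(d)
d = 53 um = 5.3e-05 m
sigma_y = 45 + 0.4 / sqrt(5.3e-05)
sigma_y = 99.94 MPa


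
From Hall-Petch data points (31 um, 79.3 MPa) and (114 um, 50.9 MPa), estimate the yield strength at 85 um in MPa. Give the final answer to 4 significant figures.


sigma_y = sigma0 + k / sqrt(d)
1/sqrt(d1) = 1/sqrt(3.1e-05) = 179.605;  1/sqrt(d2) = 93.6586
k = (sigma1 - sigma2) / (1/sqrt(d1) - 1/sqrt(d2)) = (79.3 - 50.9) / (179.605 - 93.6586) = 0.330437 MPa*m^0.5
sigma0 = sigma1 - k/sqrt(d1) = 79.3 - 0.330437*179.605 = 19.9517 MPa
sigma_y(d3) = 19.9517 + 0.330437 / sqrt(8.5e-05) = 55.79 MPa


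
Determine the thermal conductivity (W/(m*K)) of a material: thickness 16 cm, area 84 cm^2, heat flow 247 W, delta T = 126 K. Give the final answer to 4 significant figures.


k = Q*L / (A*dT)
L = 0.16 m, A = 8.4e-03 m^2
k = 247 * 0.16 / (8.4e-03 * 126)
k = 37.34 W/(m*K)


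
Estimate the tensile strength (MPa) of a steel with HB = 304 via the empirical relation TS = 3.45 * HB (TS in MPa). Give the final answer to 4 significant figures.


TS (MPa) = 3.45 * HB
TS = 3.45 * 304
TS = 1049 MPa


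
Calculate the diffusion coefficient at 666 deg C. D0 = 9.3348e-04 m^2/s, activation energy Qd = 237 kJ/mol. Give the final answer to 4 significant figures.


D = D0 * exp(-Qd / (R*T))
T = 939.15 K
D = 9.3348e-04 * exp(-237e3 / (8.314 * 939.15))
D = 6.136e-17 m^2/s


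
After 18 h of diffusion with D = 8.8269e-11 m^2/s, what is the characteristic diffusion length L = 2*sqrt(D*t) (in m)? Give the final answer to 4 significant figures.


t = 18 hr = 64800 s
Diffusion length = 2*sqrt(D*t)
= 2*sqrt(8.8269e-11 * 64800)
= 4.783e-03 m


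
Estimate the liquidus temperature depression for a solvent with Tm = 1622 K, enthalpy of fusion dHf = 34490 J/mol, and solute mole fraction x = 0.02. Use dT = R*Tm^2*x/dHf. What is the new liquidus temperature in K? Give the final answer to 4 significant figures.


dT = R*Tm^2*x / dHf
dT = 8.314 * 1622^2 * 0.02 / 34490
dT = 12.6838 K
T_new = 1622 - 12.6838 = 1609 K


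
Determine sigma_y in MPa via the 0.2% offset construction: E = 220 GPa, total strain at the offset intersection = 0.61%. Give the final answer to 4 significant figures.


Offset strain = 0.002
Elastic strain at yield = total_strain - offset = 6.1e-03 - 0.002 = 4.1e-03
sigma_y = E * elastic_strain = 220000 * 4.1e-03
sigma_y = 902 MPa


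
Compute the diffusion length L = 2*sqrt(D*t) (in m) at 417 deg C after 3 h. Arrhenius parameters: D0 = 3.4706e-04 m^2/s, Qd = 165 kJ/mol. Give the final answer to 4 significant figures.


Step 1: D = D0 * exp(-Qd/(R*T))
T = 690.15 K
D = 3.4706e-04 * exp(-165e3 / (8.314 * 690.15)) = 1.12662e-16 m^2/s
Step 2: L = 2*sqrt(D*t)
t = 3 h = 10800 s
L = 2*sqrt(1.12662e-16 * 10800) = 2.206e-06 m


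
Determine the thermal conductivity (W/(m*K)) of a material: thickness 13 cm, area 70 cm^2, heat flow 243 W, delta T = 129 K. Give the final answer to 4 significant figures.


k = Q*L / (A*dT)
L = 0.13 m, A = 7e-03 m^2
k = 243 * 0.13 / (7e-03 * 129)
k = 34.98 W/(m*K)


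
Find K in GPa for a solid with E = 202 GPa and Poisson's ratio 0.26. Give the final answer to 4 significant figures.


K = E / (3*(1-2*nu))
K = 202 / (3*(1-2*0.26))
K = 140.3 GPa


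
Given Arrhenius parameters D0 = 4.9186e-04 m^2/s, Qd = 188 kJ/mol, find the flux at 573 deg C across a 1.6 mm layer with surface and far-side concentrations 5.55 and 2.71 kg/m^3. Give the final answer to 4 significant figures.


Step 1: D = D0 * exp(-Qd/(R*T))
T = 573 + 273.15 = 846.15 K
D = 4.9186e-04 * exp(-188e3 / (8.314 * 846.15)) = 1.21838e-15 m^2/s
Step 2: J = D * (C1 - C2) / dx
J = 1.21838e-15 * (5.55 - 2.71) / 1.6e-03
J = 2.163e-12 kg/(m^2*s)


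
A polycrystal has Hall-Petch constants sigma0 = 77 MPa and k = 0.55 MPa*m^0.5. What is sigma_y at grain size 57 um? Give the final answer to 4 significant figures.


sigma_y = sigma0 + k / sqrt(d)
d = 57 um = 5.7e-05 m
sigma_y = 77 + 0.55 / sqrt(5.7e-05)
sigma_y = 149.8 MPa


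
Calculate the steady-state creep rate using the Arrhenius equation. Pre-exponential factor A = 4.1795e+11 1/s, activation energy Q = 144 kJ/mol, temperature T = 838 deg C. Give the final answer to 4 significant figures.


rate = A * exp(-Q / (R*T))
T = 838 + 273.15 = 1111.15 K
rate = 4.1795e+11 * exp(-144e3 / (8.314 * 1111.15))
rate = 71040 1/s


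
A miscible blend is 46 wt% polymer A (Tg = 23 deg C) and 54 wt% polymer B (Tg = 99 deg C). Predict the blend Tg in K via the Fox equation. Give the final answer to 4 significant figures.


1/Tg = w1/Tg1 + w2/Tg2 (in Kelvin)
Tg1 = 296.15 K, Tg2 = 372.15 K
1/Tg = 0.46/296.15 + 0.54/372.15
Tg = 332.9 K


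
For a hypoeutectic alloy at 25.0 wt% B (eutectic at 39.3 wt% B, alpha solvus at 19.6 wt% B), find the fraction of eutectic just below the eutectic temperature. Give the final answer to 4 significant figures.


f_primary = (C_e - C0) / (C_e - C_alpha_max)
f_primary = (39.3 - 25.0) / (39.3 - 19.6)
f_primary = 0.725888
f_eutectic = 1 - 0.725888 = 0.2741


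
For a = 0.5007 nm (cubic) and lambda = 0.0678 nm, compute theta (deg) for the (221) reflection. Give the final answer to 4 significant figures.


d = a / sqrt(h^2+k^2+l^2)
d = 0.5007 / sqrt(9) = 0.1669 nm
lambda = 2*d*sin(theta)  =>  sin(theta) = lambda / (2*d)
sin(theta) = 0.0678 / (2 * 0.1669) = 0.203116
theta = 11.72 deg


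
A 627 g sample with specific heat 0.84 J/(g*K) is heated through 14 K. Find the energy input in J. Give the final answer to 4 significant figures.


Q = m * cp * dT
Q = 627 * 0.84 * 14
Q = 7374 J


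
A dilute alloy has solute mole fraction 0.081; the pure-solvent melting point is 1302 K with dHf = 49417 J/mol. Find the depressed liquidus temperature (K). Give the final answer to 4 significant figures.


dT = R*Tm^2*x / dHf
dT = 8.314 * 1302^2 * 0.081 / 49417
dT = 23.1015 K
T_new = 1302 - 23.1015 = 1279 K


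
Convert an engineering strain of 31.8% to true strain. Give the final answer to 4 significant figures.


epsilon_true = ln(1 + epsilon_eng)
epsilon_true = ln(1 + 0.318)
epsilon_true = 0.2761
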